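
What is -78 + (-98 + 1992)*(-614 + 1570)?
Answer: 1810586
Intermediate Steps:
-78 + (-98 + 1992)*(-614 + 1570) = -78 + 1894*956 = -78 + 1810664 = 1810586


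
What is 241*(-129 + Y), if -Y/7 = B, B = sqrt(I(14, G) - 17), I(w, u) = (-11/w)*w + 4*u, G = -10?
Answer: -31089 - 3374*I*sqrt(17) ≈ -31089.0 - 13911.0*I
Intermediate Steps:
I(w, u) = -11 + 4*u
B = 2*I*sqrt(17) (B = sqrt((-11 + 4*(-10)) - 17) = sqrt((-11 - 40) - 17) = sqrt(-51 - 17) = sqrt(-68) = 2*I*sqrt(17) ≈ 8.2462*I)
Y = -14*I*sqrt(17) ≈ -57.724*I
241*(-129 + Y) = 241*(-129 - 14*I*sqrt(17)) = -31089 - 3374*I*sqrt(17)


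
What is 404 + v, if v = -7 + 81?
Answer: 478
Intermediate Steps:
v = 74
404 + v = 404 + 74 = 478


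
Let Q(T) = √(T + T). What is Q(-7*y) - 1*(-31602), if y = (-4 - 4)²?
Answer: 31602 + 8*I*√14 ≈ 31602.0 + 29.933*I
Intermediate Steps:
y = 64 (y = (-8)² = 64)
Q(T) = √2*√T (Q(T) = √(2*T) = √2*√T)
Q(-7*y) - 1*(-31602) = √2*√(-7*64) - 1*(-31602) = √2*√(-448) + 31602 = √2*(8*I*√7) + 31602 = 8*I*√14 + 31602 = 31602 + 8*I*√14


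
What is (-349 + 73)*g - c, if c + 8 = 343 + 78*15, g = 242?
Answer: -68297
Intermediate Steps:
c = 1505 (c = -8 + (343 + 78*15) = -8 + (343 + 1170) = -8 + 1513 = 1505)
(-349 + 73)*g - c = (-349 + 73)*242 - 1*1505 = -276*242 - 1505 = -66792 - 1505 = -68297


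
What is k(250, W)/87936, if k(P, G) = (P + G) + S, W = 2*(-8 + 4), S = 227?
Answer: 469/87936 ≈ 0.0053334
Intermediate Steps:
W = -8 (W = 2*(-4) = -8)
k(P, G) = 227 + G + P (k(P, G) = (P + G) + 227 = (G + P) + 227 = 227 + G + P)
k(250, W)/87936 = (227 - 8 + 250)/87936 = 469*(1/87936) = 469/87936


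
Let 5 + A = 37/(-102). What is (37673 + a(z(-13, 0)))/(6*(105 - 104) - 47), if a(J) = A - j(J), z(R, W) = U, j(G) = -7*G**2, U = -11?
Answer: -3928493/4182 ≈ -939.38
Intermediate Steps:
z(R, W) = -11
A = -547/102 (A = -5 + 37/(-102) = -5 + 37*(-1/102) = -5 - 37/102 = -547/102 ≈ -5.3627)
a(J) = -547/102 + 7*J**2 (a(J) = -547/102 - (-7)*J**2 = -547/102 + 7*J**2)
(37673 + a(z(-13, 0)))/(6*(105 - 104) - 47) = (37673 + (-547/102 + 7*(-11)**2))/(6*(105 - 104) - 47) = (37673 + (-547/102 + 7*121))/(6*1 - 47) = (37673 + (-547/102 + 847))/(6 - 47) = (37673 + 85847/102)/(-41) = (3928493/102)*(-1/41) = -3928493/4182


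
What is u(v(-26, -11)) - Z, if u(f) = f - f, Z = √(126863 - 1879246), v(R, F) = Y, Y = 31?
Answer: -I*√1752383 ≈ -1323.8*I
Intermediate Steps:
v(R, F) = 31
Z = I*√1752383 (Z = √(-1752383) = I*√1752383 ≈ 1323.8*I)
u(f) = 0
u(v(-26, -11)) - Z = 0 - I*√1752383 = -I*√1752383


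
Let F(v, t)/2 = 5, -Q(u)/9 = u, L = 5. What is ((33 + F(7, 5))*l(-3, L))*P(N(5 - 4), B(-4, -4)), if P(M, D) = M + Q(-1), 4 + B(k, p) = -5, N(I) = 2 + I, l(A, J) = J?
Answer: 2580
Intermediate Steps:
Q(u) = -9*u
F(v, t) = 10 (F(v, t) = 2*5 = 10)
B(k, p) = -9 (B(k, p) = -4 - 5 = -9)
P(M, D) = 9 + M (P(M, D) = M - 9*(-1) = M + 9 = 9 + M)
((33 + F(7, 5))*l(-3, L))*P(N(5 - 4), B(-4, -4)) = ((33 + 10)*5)*(9 + (2 + (5 - 4))) = (43*5)*(9 + (2 + 1)) = 215*(9 + 3) = 215*12 = 2580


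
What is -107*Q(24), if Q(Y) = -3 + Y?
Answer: -2247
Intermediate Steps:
-107*Q(24) = -107*(-3 + 24) = -107*21 = -2247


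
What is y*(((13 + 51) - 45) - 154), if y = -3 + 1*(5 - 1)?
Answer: -135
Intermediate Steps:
y = 1 (y = -3 + 1*4 = -3 + 4 = 1)
y*(((13 + 51) - 45) - 154) = 1*(((13 + 51) - 45) - 154) = 1*((64 - 45) - 154) = 1*(19 - 154) = 1*(-135) = -135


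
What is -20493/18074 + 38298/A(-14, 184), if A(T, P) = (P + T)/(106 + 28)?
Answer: 46375527579/1536290 ≈ 30187.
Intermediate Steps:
A(T, P) = P/134 + T/134 (A(T, P) = (P + T)/134 = (P + T)*(1/134) = P/134 + T/134)
-20493/18074 + 38298/A(-14, 184) = -20493/18074 + 38298/((1/134)*184 + (1/134)*(-14)) = -20493*1/18074 + 38298/(92/67 - 7/67) = -20493/18074 + 38298/(85/67) = -20493/18074 + 38298*(67/85) = -20493/18074 + 2565966/85 = 46375527579/1536290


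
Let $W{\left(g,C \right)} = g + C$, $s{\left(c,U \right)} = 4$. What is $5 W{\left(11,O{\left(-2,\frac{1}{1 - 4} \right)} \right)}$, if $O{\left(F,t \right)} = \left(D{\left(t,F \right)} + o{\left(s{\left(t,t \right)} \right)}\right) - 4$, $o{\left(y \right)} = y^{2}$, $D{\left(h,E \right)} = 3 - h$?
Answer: $\frac{395}{3} \approx 131.67$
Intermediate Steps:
$O{\left(F,t \right)} = 15 - t$ ($O{\left(F,t \right)} = \left(\left(3 - t\right) + 4^{2}\right) - 4 = \left(\left(3 - t\right) + 16\right) - 4 = \left(19 - t\right) - 4 = 15 - t$)
$W{\left(g,C \right)} = C + g$
$5 W{\left(11,O{\left(-2,\frac{1}{1 - 4} \right)} \right)} = 5 \left(\left(15 - \frac{1}{1 - 4}\right) + 11\right) = 5 \left(\left(15 - \frac{1}{-3}\right) + 11\right) = 5 \left(\left(15 - - \frac{1}{3}\right) + 11\right) = 5 \left(\left(15 + \frac{1}{3}\right) + 11\right) = 5 \left(\frac{46}{3} + 11\right) = 5 \cdot \frac{79}{3} = \frac{395}{3}$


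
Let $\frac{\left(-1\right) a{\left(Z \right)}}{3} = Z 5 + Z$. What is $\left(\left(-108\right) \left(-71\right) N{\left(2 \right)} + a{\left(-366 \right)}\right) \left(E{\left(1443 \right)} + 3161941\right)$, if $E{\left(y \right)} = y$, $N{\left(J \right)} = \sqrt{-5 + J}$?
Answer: $20840373792 + 24256828512 i \sqrt{3} \approx 2.084 \cdot 10^{10} + 4.2014 \cdot 10^{10} i$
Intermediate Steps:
$a{\left(Z \right)} = - 18 Z$ ($a{\left(Z \right)} = - 3 \left(Z 5 + Z\right) = - 3 \left(5 Z + Z\right) = - 3 \cdot 6 Z = - 18 Z$)
$\left(\left(-108\right) \left(-71\right) N{\left(2 \right)} + a{\left(-366 \right)}\right) \left(E{\left(1443 \right)} + 3161941\right) = \left(\left(-108\right) \left(-71\right) \sqrt{-5 + 2} - -6588\right) \left(1443 + 3161941\right) = \left(7668 \sqrt{-3} + 6588\right) 3163384 = \left(7668 i \sqrt{3} + 6588\right) 3163384 = \left(6588 + 7668 i \sqrt{3}\right) 3163384 = 20840373792 + 24256828512 i \sqrt{3}$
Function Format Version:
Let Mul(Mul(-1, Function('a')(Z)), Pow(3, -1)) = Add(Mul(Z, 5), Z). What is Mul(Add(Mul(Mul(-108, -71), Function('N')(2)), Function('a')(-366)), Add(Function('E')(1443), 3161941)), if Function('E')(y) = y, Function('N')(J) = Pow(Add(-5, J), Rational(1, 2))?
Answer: Add(20840373792, Mul(24256828512, I, Pow(3, Rational(1, 2)))) ≈ Add(2.0840e+10, Mul(4.2014e+10, I))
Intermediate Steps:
Function('a')(Z) = Mul(-18, Z) (Function('a')(Z) = Mul(-3, Add(Mul(Z, 5), Z)) = Mul(-3, Add(Mul(5, Z), Z)) = Mul(-3, Mul(6, Z)) = Mul(-18, Z))
Mul(Add(Mul(Mul(-108, -71), Function('N')(2)), Function('a')(-366)), Add(Function('E')(1443), 3161941)) = Mul(Add(Mul(Mul(-108, -71), Pow(Add(-5, 2), Rational(1, 2))), Mul(-18, -366)), Add(1443, 3161941)) = Mul(Add(Mul(7668, Pow(-3, Rational(1, 2))), 6588), 3163384) = Mul(Add(Mul(7668, Mul(I, Pow(3, Rational(1, 2)))), 6588), 3163384) = Mul(Add(Mul(7668, I, Pow(3, Rational(1, 2))), 6588), 3163384) = Mul(Add(6588, Mul(7668, I, Pow(3, Rational(1, 2)))), 3163384) = Add(20840373792, Mul(24256828512, I, Pow(3, Rational(1, 2))))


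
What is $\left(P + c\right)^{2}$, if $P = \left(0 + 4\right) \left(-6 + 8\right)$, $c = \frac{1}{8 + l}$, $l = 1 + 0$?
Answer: $\frac{5329}{81} \approx 65.79$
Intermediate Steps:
$l = 1$
$c = \frac{1}{9}$ ($c = \frac{1}{8 + 1} = \frac{1}{9} \approx 0.11111$)
$P = 8$ ($P = 4 \cdot 2 = 8$)
$\left(P + c\right)^{2} = \left(8 + \frac{1}{9}\right)^{2} = \left(\frac{73}{9}\right)^{2} = \frac{5329}{81}$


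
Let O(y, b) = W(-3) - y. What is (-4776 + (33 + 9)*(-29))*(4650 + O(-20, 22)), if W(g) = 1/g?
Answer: -27989982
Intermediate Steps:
W(g) = 1/g
O(y, b) = -1/3 - y (O(y, b) = 1/(-3) - y = -1/3 - y)
(-4776 + (33 + 9)*(-29))*(4650 + O(-20, 22)) = (-4776 + (33 + 9)*(-29))*(4650 + (-1/3 - 1*(-20))) = (-4776 + 42*(-29))*(4650 + (-1/3 + 20)) = (-4776 - 1218)*(4650 + 59/3) = -5994*14009/3 = -27989982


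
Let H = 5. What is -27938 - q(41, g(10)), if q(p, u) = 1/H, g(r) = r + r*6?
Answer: -139691/5 ≈ -27938.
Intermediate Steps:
g(r) = 7*r (g(r) = r + 6*r = 7*r)
q(p, u) = 1/5
-27938 - q(41, g(10)) = -27938 - 1*1/5 = -27938 - 1/5 = -139691/5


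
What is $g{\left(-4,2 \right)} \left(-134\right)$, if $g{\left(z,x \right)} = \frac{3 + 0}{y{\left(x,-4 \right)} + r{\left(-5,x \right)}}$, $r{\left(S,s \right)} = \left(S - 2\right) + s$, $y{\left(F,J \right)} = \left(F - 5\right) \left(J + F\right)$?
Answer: $-402$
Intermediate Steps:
$y{\left(F,J \right)} = \left(-5 + F\right) \left(F + J\right)$
$r{\left(S,s \right)} = -2 + S + s$ ($r{\left(S,s \right)} = \left(-2 + S\right) + s = -2 + S + s$)
$g{\left(z,x \right)} = \frac{3}{13 + x^{2} - 8 x}$ ($g{\left(z,x \right)} = \frac{3 + 0}{\left(x^{2} - 5 x - -20 + x \left(-4\right)\right) - \left(7 - x\right)} = \frac{3}{\left(x^{2} - 5 x + 20 - 4 x\right) + \left(-7 + x\right)} = \frac{3}{\left(20 + x^{2} - 9 x\right) + \left(-7 + x\right)} = \frac{3}{13 + x^{2} - 8 x}$)
$g{\left(-4,2 \right)} \left(-134\right) = \frac{3}{13 + 2^{2} - 16} \left(-134\right) = \frac{3}{13 + 4 - 16} \left(-134\right) = \frac{3}{1} \left(-134\right) = 3 \cdot 1 \left(-134\right) = 3 \left(-134\right) = -402$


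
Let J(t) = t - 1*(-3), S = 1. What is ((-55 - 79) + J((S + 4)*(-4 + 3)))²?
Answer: 18496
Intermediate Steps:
J(t) = 3 + t (J(t) = t + 3 = 3 + t)
((-55 - 79) + J((S + 4)*(-4 + 3)))² = ((-55 - 79) + (3 + (1 + 4)*(-4 + 3)))² = (-134 + (3 + 5*(-1)))² = (-134 + (3 - 5))² = (-134 - 2)² = (-136)² = 18496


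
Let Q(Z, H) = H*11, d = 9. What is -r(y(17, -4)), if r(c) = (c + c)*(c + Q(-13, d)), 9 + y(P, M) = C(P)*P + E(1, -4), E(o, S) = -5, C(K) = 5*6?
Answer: -590240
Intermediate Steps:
C(K) = 30
y(P, M) = -14 + 30*P (y(P, M) = -9 + (30*P - 5) = -9 + (-5 + 30*P) = -14 + 30*P)
Q(Z, H) = 11*H
r(c) = 2*c*(99 + c) (r(c) = (c + c)*(c + 11*9) = (2*c)*(c + 99) = (2*c)*(99 + c) = 2*c*(99 + c))
-r(y(17, -4)) = -2*(-14 + 30*17)*(99 + (-14 + 30*17)) = -2*(-14 + 510)*(99 + (-14 + 510)) = -2*496*(99 + 496) = -2*496*595 = -1*590240 = -590240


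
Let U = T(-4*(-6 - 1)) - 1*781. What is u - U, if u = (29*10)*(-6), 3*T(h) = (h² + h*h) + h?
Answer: -1491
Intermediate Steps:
T(h) = h/3 + 2*h²/3 (T(h) = ((h² + h*h) + h)/3 = ((h² + h²) + h)/3 = (2*h² + h)/3 = (h + 2*h²)/3 = h/3 + 2*h²/3)
u = -1740 (u = 290*(-6) = -1740)
U = -249 (U = (-4*(-6 - 1))*(1 + 2*(-4*(-6 - 1)))/3 - 1*781 = (-4*(-7))*(1 + 2*(-4*(-7)))/3 - 781 = (⅓)*28*(1 + 2*28) - 781 = (⅓)*28*(1 + 56) - 781 = (⅓)*28*57 - 781 = 532 - 781 = -249)
u - U = -1740 - 1*(-249) = -1740 + 249 = -1491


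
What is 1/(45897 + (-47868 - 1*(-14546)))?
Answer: 1/12575 ≈ 7.9523e-5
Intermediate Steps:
1/(45897 + (-47868 - 1*(-14546))) = 1/(45897 + (-47868 + 14546)) = 1/(45897 - 33322) = 1/12575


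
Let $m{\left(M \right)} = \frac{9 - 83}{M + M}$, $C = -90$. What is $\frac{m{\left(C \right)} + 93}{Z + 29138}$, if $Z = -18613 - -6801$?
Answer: $\frac{8407}{1559340} \approx 0.0053914$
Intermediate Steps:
$Z = -11812$ ($Z = -18613 + 6801 = -11812$)
$m{\left(M \right)} = - \frac{37}{M}$ ($m{\left(M \right)} = - \frac{74}{2 M} = - 74 \frac{1}{2 M} = - \frac{37}{M}$)
$\frac{m{\left(C \right)} + 93}{Z + 29138} = \frac{- \frac{37}{-90} + 93}{-11812 + 29138} = \frac{\left(-37\right) \left(- \frac{1}{90}\right) + 93}{17326} = \left(\frac{37}{90} + 93\right) \frac{1}{17326} = \frac{8407}{90} \cdot \frac{1}{17326} = \frac{8407}{1559340}$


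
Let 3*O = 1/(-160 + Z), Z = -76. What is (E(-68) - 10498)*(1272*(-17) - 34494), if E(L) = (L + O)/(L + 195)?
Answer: 8829103985489/14986 ≈ 5.8916e+8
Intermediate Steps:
O = -1/708 (O = 1/(3*(-160 - 76)) = (⅓)/(-236) = (⅓)*(-1/236) = -1/708 ≈ -0.0014124)
E(L) = (-1/708 + L)/(195 + L) (E(L) = (L - 1/708)/(L + 195) = (-1/708 + L)/(195 + L))
(E(-68) - 10498)*(1272*(-17) - 34494) = ((-1/708 - 68)/(195 - 68) - 10498)*(1272*(-17) - 34494) = (-48145/708/127 - 10498)*(-21624 - 34494) = ((1/127)*(-48145/708) - 10498)*(-56118) = (-48145/89916 - 10498)*(-56118) = -943986313/89916*(-56118) = 8829103985489/14986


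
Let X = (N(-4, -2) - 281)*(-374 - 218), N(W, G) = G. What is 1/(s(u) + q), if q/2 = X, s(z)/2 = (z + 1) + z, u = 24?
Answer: 1/335170 ≈ 2.9836e-6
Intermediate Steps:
s(z) = 2 + 4*z (s(z) = 2*((z + 1) + z) = 2*((1 + z) + z) = 2*(1 + 2*z) = 2 + 4*z)
X = 167536 (X = (-2 - 281)*(-374 - 218) = -283*(-592) = 167536)
q = 335072 (q = 2*167536 = 335072)
1/(s(u) + q) = 1/((2 + 4*24) + 335072) = 1/((2 + 96) + 335072) = 1/(98 + 335072) = 1/335170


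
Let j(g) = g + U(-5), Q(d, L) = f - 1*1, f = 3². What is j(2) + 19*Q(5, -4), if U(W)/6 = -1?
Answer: 148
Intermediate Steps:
f = 9
U(W) = -6 (U(W) = 6*(-1) = -6)
Q(d, L) = 8 (Q(d, L) = 9 - 1*1 = 9 - 1 = 8)
j(g) = -6 + g (j(g) = g - 6 = -6 + g)
j(2) + 19*Q(5, -4) = (-6 + 2) + 19*8 = -4 + 152 = 148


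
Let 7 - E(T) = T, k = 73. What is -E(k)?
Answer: 66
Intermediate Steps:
E(T) = 7 - T
-E(k) = -(7 - 1*73) = -(7 - 73) = -1*(-66) = 66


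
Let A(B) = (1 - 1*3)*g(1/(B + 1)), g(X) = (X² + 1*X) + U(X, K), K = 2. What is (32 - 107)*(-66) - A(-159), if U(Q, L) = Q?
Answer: 61785585/12482 ≈ 4950.0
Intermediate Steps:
g(X) = X² + 2*X (g(X) = (X² + 1*X) + X = (X² + X) + X = (X + X²) + X = X² + 2*X)
A(B) = -2*(2 + 1/(1 + B))/(1 + B) (A(B) = (1 - 1*3)*((2 + 1/(B + 1))/(B + 1)) = (1 - 3)*((2 + 1/(1 + B))/(1 + B)) = -2*(2 + 1/(1 + B))/(1 + B))
(32 - 107)*(-66) - A(-159) = (32 - 107)*(-66) - 2*(-3 - 2*(-159))/(1 + (-159)² + 2*(-159)) = -75*(-66) - 2*(-3 + 318)/(1 + 25281 - 318) = 4950 - 2*315/24964 = 4950 - 1*315/12482 = 4950 - 315/12482 = 61785585/12482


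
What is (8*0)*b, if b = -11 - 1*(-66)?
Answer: 0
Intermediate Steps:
b = 55 (b = -11 + 66 = 55)
(8*0)*b = (8*0)*55 = 0*55 = 0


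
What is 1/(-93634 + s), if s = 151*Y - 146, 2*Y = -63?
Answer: -2/197073 ≈ -1.0149e-5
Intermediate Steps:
Y = -63/2 (Y = (1/2)*(-63) = -63/2 ≈ -31.500)
s = -9805/2 (s = 151*(-63/2) - 146 = -9513/2 - 146 = -9805/2 ≈ -4902.5)
1/(-93634 + s) = 1/(-93634 - 9805/2) = 1/(-197073/2) = -2/197073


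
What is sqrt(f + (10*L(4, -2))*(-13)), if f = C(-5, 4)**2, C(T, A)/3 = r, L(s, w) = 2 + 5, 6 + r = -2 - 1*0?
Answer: I*sqrt(334) ≈ 18.276*I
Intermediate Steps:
r = -8 (r = -6 + (-2 - 1*0) = -6 + (-2 + 0) = -6 - 2 = -8)
L(s, w) = 7
C(T, A) = -24 (C(T, A) = 3*(-8) = -24)
f = 576 (f = (-24)**2 = 576)
sqrt(f + (10*L(4, -2))*(-13)) = sqrt(576 + (10*7)*(-13)) = sqrt(576 + 70*(-13)) = sqrt(576 - 910) = sqrt(-334) = I*sqrt(334)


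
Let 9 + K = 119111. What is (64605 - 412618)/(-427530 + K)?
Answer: 348013/308428 ≈ 1.1283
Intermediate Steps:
K = 119102 (K = -9 + 119111 = 119102)
(64605 - 412618)/(-427530 + K) = (64605 - 412618)/(-427530 + 119102) = -348013/(-308428) = -348013*(-1/308428) = 348013/308428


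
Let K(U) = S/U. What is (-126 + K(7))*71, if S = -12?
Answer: -63474/7 ≈ -9067.7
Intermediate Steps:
K(U) = -12/U
(-126 + K(7))*71 = (-126 - 12/7)*71 = -894/7*71 = -63474/7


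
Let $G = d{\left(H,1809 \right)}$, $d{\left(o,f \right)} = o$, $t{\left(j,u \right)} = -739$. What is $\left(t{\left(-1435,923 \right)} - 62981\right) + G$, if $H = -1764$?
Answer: $-65484$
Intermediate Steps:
$G = -1764$
$\left(t{\left(-1435,923 \right)} - 62981\right) + G = \left(-739 - 62981\right) - 1764 = -63720 - 1764 = -65484$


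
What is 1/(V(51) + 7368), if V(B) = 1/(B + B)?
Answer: 102/751537 ≈ 0.00013572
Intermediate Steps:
V(B) = 1/(2*B)
1/(V(51) + 7368) = 1/((1/2)/51 + 7368) = 1/((1/2)*(1/51) + 7368) = 1/(1/102 + 7368) = 1/(751537/102) = 102/751537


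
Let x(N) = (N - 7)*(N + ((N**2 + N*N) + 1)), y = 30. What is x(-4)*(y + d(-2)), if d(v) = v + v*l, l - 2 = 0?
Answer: -7656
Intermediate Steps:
x(N) = (-7 + N)*(1 + N + 2*N**2) (x(N) = (-7 + N)*(N + ((N**2 + N**2) + 1)) = (-7 + N)*(N + (2*N**2 + 1)) = (-7 + N)*(N + (1 + 2*N**2)) = (-7 + N)*(1 + N + 2*N**2))
l = 2 (l = 2 + 0 = 2)
d(v) = 3*v (d(v) = v + v*2 = v + 2*v = 3*v)
x(-4)*(y + d(-2)) = (-7 - 13*(-4)**2 - 6*(-4) + 2*(-4)**3)*(30 + 3*(-2)) = (-7 - 13*16 + 24 + 2*(-64))*(30 - 6) = (-7 - 208 + 24 - 128)*24 = -319*24 = -7656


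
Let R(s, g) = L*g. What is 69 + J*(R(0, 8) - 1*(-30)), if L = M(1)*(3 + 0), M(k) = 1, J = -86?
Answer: -4575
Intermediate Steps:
L = 3 (L = 1*(3 + 0) = 1*3 = 3)
R(s, g) = 3*g
69 + J*(R(0, 8) - 1*(-30)) = 69 - 86*(3*8 - 1*(-30)) = 69 - 86*(24 + 30) = 69 - 86*54 = 69 - 4644 = -4575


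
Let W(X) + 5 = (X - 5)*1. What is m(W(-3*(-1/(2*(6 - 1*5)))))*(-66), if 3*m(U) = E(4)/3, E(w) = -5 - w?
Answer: 66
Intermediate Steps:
W(X) = -10 + X (W(X) = -5 + (X - 5)*1 = -5 + (-5 + X)*1 = -5 + (-5 + X) = -10 + X)
m(U) = -1 (m(U) = ((-5 - 1*4)/3)/3 = ((-5 - 4)*(⅓))/3 = (-9*⅓)/3 = (⅓)*(-3) = -1)
m(W(-3*(-1/(2*(6 - 1*5)))))*(-66) = -1*(-66) = 66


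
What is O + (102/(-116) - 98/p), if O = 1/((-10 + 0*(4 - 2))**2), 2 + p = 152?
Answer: -13247/8700 ≈ -1.5226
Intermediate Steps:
p = 150 (p = -2 + 152 = 150)
O = 1/100 (O = 1/((-10 + 0*2)**2) = 1/((-10 + 0)**2) = 1/((-10)**2) = 1/100 ≈ 0.010000)
O + (102/(-116) - 98/p) = 1/100 + (102/(-116) - 98/150) = 1/100 + (102*(-1/116) - 98*1/150) = 1/100 + (-51/58 - 49/75) = 1/100 - 6667/4350 = -13247/8700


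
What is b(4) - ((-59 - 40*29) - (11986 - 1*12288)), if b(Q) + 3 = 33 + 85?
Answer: 1032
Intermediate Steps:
b(Q) = 115 (b(Q) = -3 + (33 + 85) = -3 + 118 = 115)
b(4) - ((-59 - 40*29) - (11986 - 1*12288)) = 115 - ((-59 - 40*29) - (11986 - 1*12288)) = 115 - ((-59 - 1160) - (11986 - 12288)) = 115 - (-1219 - 1*(-302)) = 115 - (-1219 + 302) = 115 - 1*(-917) = 115 + 917 = 1032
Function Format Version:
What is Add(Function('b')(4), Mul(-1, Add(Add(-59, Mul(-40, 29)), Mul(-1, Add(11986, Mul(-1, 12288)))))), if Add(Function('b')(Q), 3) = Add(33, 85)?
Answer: 1032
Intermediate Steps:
Function('b')(Q) = 115 (Function('b')(Q) = Add(-3, Add(33, 85)) = Add(-3, 118) = 115)
Add(Function('b')(4), Mul(-1, Add(Add(-59, Mul(-40, 29)), Mul(-1, Add(11986, Mul(-1, 12288)))))) = Add(115, Mul(-1, Add(Add(-59, Mul(-40, 29)), Mul(-1, Add(11986, Mul(-1, 12288)))))) = Add(115, Mul(-1, Add(Add(-59, -1160), Mul(-1, Add(11986, -12288))))) = Add(115, Mul(-1, Add(-1219, Mul(-1, -302)))) = Add(115, Mul(-1, Add(-1219, 302))) = Add(115, Mul(-1, -917)) = Add(115, 917) = 1032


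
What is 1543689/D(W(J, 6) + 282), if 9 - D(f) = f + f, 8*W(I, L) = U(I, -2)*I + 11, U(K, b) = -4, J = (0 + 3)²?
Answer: -6174756/2195 ≈ -2813.1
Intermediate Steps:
J = 9 (J = 3² = 9)
W(I, L) = 11/8 - I/2 (W(I, L) = (-4*I + 11)/8 = (11 - 4*I)/8 = 11/8 - I/2)
D(f) = 9 - 2*f (D(f) = 9 - (f + f) = 9 - 2*f)
1543689/D(W(J, 6) + 282) = 1543689/(9 - 2*((11/8 - ½*9) + 282)) = 1543689/(9 - 2*((11/8 - 9/2) + 282)) = 1543689/(9 - 2*(-25/8 + 282)) = 1543689/(9 - 2*2231/8) = 1543689/(9 - 2231/4) = 1543689/(-2195/4) = 1543689*(-4/2195) = -6174756/2195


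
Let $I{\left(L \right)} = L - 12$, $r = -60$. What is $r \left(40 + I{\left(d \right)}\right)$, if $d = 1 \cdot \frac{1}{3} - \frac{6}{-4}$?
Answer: $-1790$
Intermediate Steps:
$d = \frac{11}{6}$ ($d = 1 \cdot \frac{1}{3} - - \frac{3}{2} = \frac{1}{3} + \frac{3}{2} = \frac{11}{6} \approx 1.8333$)
$I{\left(L \right)} = -12 + L$
$r \left(40 + I{\left(d \right)}\right) = - 60 \left(40 + \left(-12 + \frac{11}{6}\right)\right) = - 60 \left(40 - \frac{61}{6}\right) = \left(-60\right) \frac{179}{6} = -1790$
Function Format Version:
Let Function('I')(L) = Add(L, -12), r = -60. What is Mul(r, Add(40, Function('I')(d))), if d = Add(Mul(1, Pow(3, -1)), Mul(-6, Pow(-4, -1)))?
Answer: -1790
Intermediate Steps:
d = Rational(11, 6) (d = Add(Mul(1, Rational(1, 3)), Mul(-6, Rational(-1, 4))) = Add(Rational(1, 3), Rational(3, 2)) = Rational(11, 6) ≈ 1.8333)
Function('I')(L) = Add(-12, L)
Mul(r, Add(40, Function('I')(d))) = Mul(-60, Add(40, Add(-12, Rational(11, 6)))) = Mul(-60, Add(40, Rational(-61, 6))) = Mul(-60, Rational(179, 6)) = -1790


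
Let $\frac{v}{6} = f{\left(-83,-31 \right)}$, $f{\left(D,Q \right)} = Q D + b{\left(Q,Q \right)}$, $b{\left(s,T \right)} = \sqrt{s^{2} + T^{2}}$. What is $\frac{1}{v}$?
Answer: $\frac{83}{1280982} - \frac{\sqrt{2}}{1280982} \approx 6.369 \cdot 10^{-5}$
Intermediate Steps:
$b{\left(s,T \right)} = \sqrt{T^{2} + s^{2}}$
$f{\left(D,Q \right)} = D Q + \sqrt{2} \sqrt{Q^{2}}$ ($f{\left(D,Q \right)} = Q D + \sqrt{Q^{2} + Q^{2}} = D Q + \sqrt{2 Q^{2}} = D Q + \sqrt{2} \sqrt{Q^{2}}$)
$v = 15438 + 186 \sqrt{2}$ ($v = 6 \left(\left(-83\right) \left(-31\right) + \sqrt{2} \sqrt{\left(-31\right)^{2}}\right) = 6 \left(2573 + \sqrt{2} \sqrt{961}\right) = 6 \left(2573 + \sqrt{2} \cdot 31\right) = 6 \left(2573 + 31 \sqrt{2}\right) = 15438 + 186 \sqrt{2} \approx 15701.0$)
$\frac{1}{v} = \frac{1}{15438 + 186 \sqrt{2}}$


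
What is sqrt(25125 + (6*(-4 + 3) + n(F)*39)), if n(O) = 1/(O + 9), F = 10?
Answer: 10*sqrt(90687)/19 ≈ 158.50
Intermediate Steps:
n(O) = 1/(9 + O)
sqrt(25125 + (6*(-4 + 3) + n(F)*39)) = sqrt(25125 + (6*(-4 + 3) + 39/(9 + 10))) = sqrt(25125 + (6*(-1) + 39/19)) = sqrt(25125 + (-6 + (1/19)*39)) = sqrt(25125 + (-6 + 39/19)) = sqrt(25125 - 75/19) = sqrt(477300/19) = 10*sqrt(90687)/19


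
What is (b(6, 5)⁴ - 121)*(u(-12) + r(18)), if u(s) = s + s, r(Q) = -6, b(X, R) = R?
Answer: -15120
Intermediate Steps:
u(s) = 2*s
(b(6, 5)⁴ - 121)*(u(-12) + r(18)) = (5⁴ - 121)*(2*(-12) - 6) = (625 - 121)*(-24 - 6) = 504*(-30) = -15120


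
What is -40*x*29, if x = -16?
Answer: 18560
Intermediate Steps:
-40*x*29 = -40*(-16)*29 = 640*29 = 18560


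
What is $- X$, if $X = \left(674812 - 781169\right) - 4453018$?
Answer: $4559375$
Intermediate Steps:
$X = -4559375$ ($X = -106357 - 4453018 = -4559375$)
$- X = \left(-1\right) \left(-4559375\right) = 4559375$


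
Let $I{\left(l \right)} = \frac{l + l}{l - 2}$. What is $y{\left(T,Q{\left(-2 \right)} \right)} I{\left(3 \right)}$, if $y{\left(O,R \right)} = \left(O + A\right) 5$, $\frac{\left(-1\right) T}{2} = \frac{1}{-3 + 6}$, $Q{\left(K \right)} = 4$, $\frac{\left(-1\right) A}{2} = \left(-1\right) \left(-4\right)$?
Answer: $-260$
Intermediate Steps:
$A = -8$ ($A = - 2 \left(\left(-1\right) \left(-4\right)\right) = \left(-2\right) 4 = -8$)
$T = - \frac{2}{3}$ ($T = - \frac{2}{-3 + 6} = - \frac{2}{3} \approx -0.66667$)
$I{\left(l \right)} = \frac{2 l}{-2 + l}$
$y{\left(O,R \right)} = -40 + 5 O$ ($y{\left(O,R \right)} = \left(O - 8\right) 5 = \left(-8 + O\right) 5 = -40 + 5 O$)
$y{\left(T,Q{\left(-2 \right)} \right)} I{\left(3 \right)} = \left(-40 + 5 \left(- \frac{2}{3}\right)\right) 2 \cdot 3 \frac{1}{-2 + 3} = \left(-40 - \frac{10}{3}\right) 2 \cdot 3 \cdot 1^{-1} = - \frac{130 \cdot 2 \cdot 3 \cdot 1}{3} = \left(- \frac{130}{3}\right) 6 = -260$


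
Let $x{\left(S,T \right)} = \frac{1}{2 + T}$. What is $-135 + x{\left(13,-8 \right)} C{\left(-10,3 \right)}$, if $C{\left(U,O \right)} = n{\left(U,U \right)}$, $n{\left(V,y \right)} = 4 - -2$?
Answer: $-136$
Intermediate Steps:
$n{\left(V,y \right)} = 6$ ($n{\left(V,y \right)} = 4 + 2 = 6$)
$C{\left(U,O \right)} = 6$
$-135 + x{\left(13,-8 \right)} C{\left(-10,3 \right)} = -135 + \frac{1}{2 - 8} \cdot 6 = -135 + \frac{1}{-6} \cdot 6 = -135 - 1 = -136$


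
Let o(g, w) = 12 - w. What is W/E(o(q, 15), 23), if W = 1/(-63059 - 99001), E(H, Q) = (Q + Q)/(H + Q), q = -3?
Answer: -1/372738 ≈ -2.6828e-6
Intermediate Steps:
E(H, Q) = 2*Q/(H + Q) (E(H, Q) = (2*Q)/(H + Q) = 2*Q/(H + Q))
W = -1/162060 (W = 1/(-162060) = -1/162060 ≈ -6.1706e-6)
W/E(o(q, 15), 23) = -1/(162060*(2*23/((12 - 1*15) + 23))) = -1/(162060*(2*23/((12 - 15) + 23))) = -1/(162060*(2*23/(-3 + 23))) = -1/(162060*(2*23/20)) = -1/(162060*(2*23*(1/20))) = -1/(162060*23/10) = -1/162060*10/23 = -1/372738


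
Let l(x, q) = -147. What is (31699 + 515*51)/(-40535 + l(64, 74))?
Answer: -28982/20341 ≈ -1.4248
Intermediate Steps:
(31699 + 515*51)/(-40535 + l(64, 74)) = (31699 + 515*51)/(-40535 - 147) = (31699 + 26265)/(-40682) = 57964*(-1/40682) = -28982/20341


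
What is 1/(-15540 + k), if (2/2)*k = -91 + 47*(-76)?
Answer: -1/19203 ≈ -5.2075e-5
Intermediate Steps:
k = -3663 (k = -91 + 47*(-76) = -91 - 3572 = -3663)
1/(-15540 + k) = 1/(-15540 - 3663) = 1/(-19203) = -1/19203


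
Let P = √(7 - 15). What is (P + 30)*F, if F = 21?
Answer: 630 + 42*I*√2 ≈ 630.0 + 59.397*I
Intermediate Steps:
P = 2*I*√2 (P = √(-8) = 2*I*√2 ≈ 2.8284*I)
(P + 30)*F = (2*I*√2 + 30)*21 = (30 + 2*I*√2)*21 = 630 + 42*I*√2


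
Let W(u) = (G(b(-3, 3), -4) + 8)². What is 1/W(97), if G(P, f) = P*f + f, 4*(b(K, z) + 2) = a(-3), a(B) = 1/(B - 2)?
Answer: 25/3721 ≈ 0.0067186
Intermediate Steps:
a(B) = 1/(-2 + B)
b(K, z) = -41/20 (b(K, z) = -2 + 1/(4*(-2 - 3)) = -2 + (¼)/(-5) = -2 + (¼)*(-⅕) = -2 - 1/20 = -41/20)
G(P, f) = f + P*f
W(u) = 3721/25 (W(u) = (-4*(1 - 41/20) + 8)² = (-4*(-21/20) + 8)² = (21/5 + 8)² = (61/5)² = 3721/25)
1/W(97) = 1/(3721/25) = 25/3721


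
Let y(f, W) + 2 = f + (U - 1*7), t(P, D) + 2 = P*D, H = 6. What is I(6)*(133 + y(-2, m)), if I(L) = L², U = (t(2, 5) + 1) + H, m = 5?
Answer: 4932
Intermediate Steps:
t(P, D) = -2 + D*P (t(P, D) = -2 + P*D = -2 + D*P)
U = 15 (U = ((-2 + 5*2) + 1) + 6 = ((-2 + 10) + 1) + 6 = (8 + 1) + 6 = 9 + 6 = 15)
y(f, W) = 6 + f (y(f, W) = -2 + (f + (15 - 1*7)) = -2 + (f + (15 - 7)) = -2 + (f + 8) = -2 + (8 + f) = 6 + f)
I(6)*(133 + y(-2, m)) = 6²*(133 + (6 - 2)) = 36*(133 + 4) = 36*137 = 4932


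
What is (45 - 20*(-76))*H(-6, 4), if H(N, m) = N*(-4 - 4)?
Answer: 75120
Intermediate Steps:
H(N, m) = -8*N (H(N, m) = N*(-8) = -8*N)
(45 - 20*(-76))*H(-6, 4) = (45 - 20*(-76))*(-8*(-6)) = (45 + 1520)*48 = 1565*48 = 75120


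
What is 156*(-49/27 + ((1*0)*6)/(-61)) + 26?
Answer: -2314/9 ≈ -257.11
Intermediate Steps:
156*(-49/27 + ((1*0)*6)/(-61)) + 26 = 156*(-49*1/27 + (0*6)*(-1/61)) + 26 = 156*(-49/27 + 0*(-1/61)) + 26 = 156*(-49/27 + 0) + 26 = 156*(-49/27) + 26 = -2548/9 + 26 = -2314/9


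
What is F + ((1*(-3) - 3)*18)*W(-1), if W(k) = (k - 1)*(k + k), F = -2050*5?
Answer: -10682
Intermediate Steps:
F = -10250
W(k) = 2*k*(-1 + k) (W(k) = (-1 + k)*(2*k) = 2*k*(-1 + k))
F + ((1*(-3) - 3)*18)*W(-1) = -10250 + ((1*(-3) - 3)*18)*(2*(-1)*(-1 - 1)) = -10250 + ((-3 - 3)*18)*(2*(-1)*(-2)) = -10250 - 6*18*4 = -10250 - 108*4 = -10250 - 432 = -10682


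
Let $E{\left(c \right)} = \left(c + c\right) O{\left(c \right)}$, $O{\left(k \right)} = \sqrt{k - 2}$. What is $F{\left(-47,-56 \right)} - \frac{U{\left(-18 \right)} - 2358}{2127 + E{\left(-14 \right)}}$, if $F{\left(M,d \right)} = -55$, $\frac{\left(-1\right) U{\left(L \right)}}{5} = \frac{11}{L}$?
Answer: $- \frac{1467048289}{27220038} + \frac{2373784 i}{40830057} \approx -53.896 + 0.058138 i$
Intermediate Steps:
$U{\left(L \right)} = - \frac{55}{L}$ ($U{\left(L \right)} = - 5 \frac{11}{L} = - \frac{55}{L}$)
$O{\left(k \right)} = \sqrt{-2 + k}$
$E{\left(c \right)} = 2 c \sqrt{-2 + c}$ ($E{\left(c \right)} = \left(c + c\right) \sqrt{-2 + c} = 2 c \sqrt{-2 + c}$)
$F{\left(-47,-56 \right)} - \frac{U{\left(-18 \right)} - 2358}{2127 + E{\left(-14 \right)}} = -55 - \frac{- \frac{55}{-18} - 2358}{2127 + 2 \left(-14\right) \sqrt{-2 - 14}} = -55 - \frac{\left(-55\right) \left(- \frac{1}{18}\right) - 2358}{2127 + 2 \left(-14\right) \sqrt{-16}} = -55 - \frac{\frac{55}{18} - 2358}{2127 + 2 \left(-14\right) 4 i} = -55 - - \frac{42389}{18 \left(2127 - 112 i\right)} = -55 - - \frac{42389 \frac{2127 + 112 i}{4536673}}{18} = -55 - - \frac{42389 \left(2127 + 112 i\right)}{81660114} = -55 + \frac{42389 \left(2127 + 112 i\right)}{81660114}$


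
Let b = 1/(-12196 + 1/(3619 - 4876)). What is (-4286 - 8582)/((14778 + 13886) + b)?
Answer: -197271239764/439429810415 ≈ -0.44893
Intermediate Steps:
b = -1257/15330373 (b = 1/(-12196 + 1/(-1257)) = 1/(-12196 - 1/1257) = 1/(-15330373/1257) = -1257/15330373 ≈ -8.1994e-5)
(-4286 - 8582)/((14778 + 13886) + b) = (-4286 - 8582)/((14778 + 13886) - 1257/15330373) = -12868/(28664 - 1257/15330373) = -12868/439429810415/15330373 = -12868*15330373/439429810415 = -197271239764/439429810415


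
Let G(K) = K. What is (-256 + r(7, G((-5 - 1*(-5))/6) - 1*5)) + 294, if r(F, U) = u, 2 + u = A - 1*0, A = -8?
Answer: 28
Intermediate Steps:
u = -10 (u = -2 + (-8 - 1*0) = -2 + (-8 + 0) = -2 - 8 = -10)
r(F, U) = -10
(-256 + r(7, G((-5 - 1*(-5))/6) - 1*5)) + 294 = (-256 - 10) + 294 = -266 + 294 = 28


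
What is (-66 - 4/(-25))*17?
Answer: -27982/25 ≈ -1119.3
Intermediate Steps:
(-66 - 4/(-25))*17 = (-66 - 4*(-1/25))*17 = (-66 + 4/25)*17 = -1646/25*17 = -27982/25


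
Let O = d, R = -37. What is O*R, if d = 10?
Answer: -370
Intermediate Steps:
O = 10
O*R = 10*(-37) = -370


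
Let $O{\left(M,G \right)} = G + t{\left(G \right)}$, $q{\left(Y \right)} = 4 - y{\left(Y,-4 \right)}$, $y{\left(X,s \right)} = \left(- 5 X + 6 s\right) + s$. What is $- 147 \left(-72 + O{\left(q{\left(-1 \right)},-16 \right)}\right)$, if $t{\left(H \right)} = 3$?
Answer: $12495$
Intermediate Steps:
$y{\left(X,s \right)} = - 5 X + 7 s$
$q{\left(Y \right)} = 32 + 5 Y$ ($q{\left(Y \right)} = 4 - \left(- 5 Y + 7 \left(-4\right)\right) = 4 - \left(- 5 Y - 28\right) = 4 - \left(-28 - 5 Y\right) = 4 + \left(28 + 5 Y\right) = 32 + 5 Y$)
$O{\left(M,G \right)} = 3 + G$ ($O{\left(M,G \right)} = G + 3 = 3 + G$)
$- 147 \left(-72 + O{\left(q{\left(-1 \right)},-16 \right)}\right) = - 147 \left(-72 + \left(3 - 16\right)\right) = - 147 \left(-72 - 13\right) = \left(-147\right) \left(-85\right) = 12495$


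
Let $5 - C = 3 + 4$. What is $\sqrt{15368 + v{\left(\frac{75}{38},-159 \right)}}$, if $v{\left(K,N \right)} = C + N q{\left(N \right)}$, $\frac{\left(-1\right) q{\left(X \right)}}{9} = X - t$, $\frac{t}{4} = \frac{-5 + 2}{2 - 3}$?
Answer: $i \sqrt{229335} \approx 478.89 i$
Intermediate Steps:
$t = 12$ ($t = 4 \frac{-5 + 2}{2 - 3} = 4 \left(- \frac{3}{-1}\right) = 4 \left(\left(-3\right) \left(-1\right)\right) = 4 \cdot 3 = 12$)
$q{\left(X \right)} = 108 - 9 X$ ($q{\left(X \right)} = - 9 \left(X - 12\right) = - 9 \left(-12 + X\right) = 108 - 9 X$)
$C = -2$ ($C = 5 - \left(3 + 4\right) = 5 - 7 = -2$)
$v{\left(K,N \right)} = -2 + N \left(108 - 9 N\right)$
$\sqrt{15368 + v{\left(\frac{75}{38},-159 \right)}} = \sqrt{15368 - \left(2 - 1431 \left(-12 - 159\right)\right)} = \sqrt{15368 - \left(2 - -244701\right)} = \sqrt{15368 - 244703} = \sqrt{-229335} = i \sqrt{229335}$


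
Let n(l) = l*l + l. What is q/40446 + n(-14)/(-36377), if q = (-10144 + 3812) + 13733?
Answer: 87288335/490434714 ≈ 0.17798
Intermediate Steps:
n(l) = l + l**2 (n(l) = l**2 + l = l + l**2)
q = 7401 (q = -6332 + 13733 = 7401)
q/40446 + n(-14)/(-36377) = 7401/40446 - 14*(1 - 14)/(-36377) = 7401*(1/40446) - 14*(-13)*(-1/36377) = 2467/13482 + 182*(-1/36377) = 2467/13482 - 182/36377 = 87288335/490434714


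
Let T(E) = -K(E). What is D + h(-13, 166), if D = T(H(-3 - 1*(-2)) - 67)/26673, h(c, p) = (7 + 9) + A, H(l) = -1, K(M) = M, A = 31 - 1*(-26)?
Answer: 114541/1569 ≈ 73.003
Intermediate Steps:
A = 57 (A = 31 + 26 = 57)
h(c, p) = 73 (h(c, p) = (7 + 9) + 57 = 16 + 57 = 73)
T(E) = -E
D = 4/1569 (D = -(-1 - 67)/26673 = -1*(-68)*(1/26673) = 68*(1/26673) = 4/1569 ≈ 0.0025494)
D + h(-13, 166) = 4/1569 + 73 = 114541/1569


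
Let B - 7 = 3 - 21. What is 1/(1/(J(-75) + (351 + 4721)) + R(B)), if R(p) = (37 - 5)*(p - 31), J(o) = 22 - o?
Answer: -5169/6947135 ≈ -0.00074405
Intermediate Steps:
B = -11 (B = 7 + (3 - 21) = 7 - 18 = -11)
R(p) = -992 + 32*p (R(p) = 32*(-31 + p) = -992 + 32*p)
1/(1/(J(-75) + (351 + 4721)) + R(B)) = 1/(1/((22 - 1*(-75)) + (351 + 4721)) + (-992 + 32*(-11))) = 1/(1/((22 + 75) + 5072) + (-992 - 352)) = 1/(1/(97 + 5072) - 1344) = 1/(1/5169 - 1344) = 1/(-6947135/5169) = -5169/6947135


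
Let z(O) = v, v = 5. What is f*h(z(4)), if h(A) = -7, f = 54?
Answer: -378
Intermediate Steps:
z(O) = 5
f*h(z(4)) = 54*(-7) = -378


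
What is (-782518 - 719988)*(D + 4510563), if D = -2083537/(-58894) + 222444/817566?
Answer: -27193369803774430086815/4012477667 ≈ -6.7772e+12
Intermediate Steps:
D = 286088271313/8024955334 (D = -2083537*(-1/58894) + 222444*(1/817566) = 2083537/58894 + 37074/136261 = 286088271313/8024955334 ≈ 35.650)
(-782518 - 719988)*(D + 4510563) = (-782518 - 719988)*(286088271313/8024955334 + 4510563) = -1502506*36197352694464355/8024955334 = -27193369803774430086815/4012477667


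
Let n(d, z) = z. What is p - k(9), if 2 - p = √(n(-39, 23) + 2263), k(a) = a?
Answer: -7 - 3*√254 ≈ -54.812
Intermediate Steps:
p = 2 - 3*√254 (p = 2 - √(23 + 2263) = 2 - √2286 = 2 - 3*√254 ≈ -45.812)
p - k(9) = (2 - 3*√254) - 1*9 = (2 - 3*√254) - 9 = -7 - 3*√254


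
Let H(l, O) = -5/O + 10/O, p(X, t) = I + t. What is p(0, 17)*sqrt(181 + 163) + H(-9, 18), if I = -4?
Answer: 5/18 + 26*sqrt(86) ≈ 241.39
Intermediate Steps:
p(X, t) = -4 + t
H(l, O) = 5/O
p(0, 17)*sqrt(181 + 163) + H(-9, 18) = (-4 + 17)*sqrt(181 + 163) + 5/18 = 13*sqrt(344) + 5*(1/18) = 13*(2*sqrt(86)) + 5/18 = 26*sqrt(86) + 5/18 = 5/18 + 26*sqrt(86)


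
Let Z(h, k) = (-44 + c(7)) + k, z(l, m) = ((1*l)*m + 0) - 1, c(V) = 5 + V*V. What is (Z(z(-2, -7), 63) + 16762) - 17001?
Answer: -166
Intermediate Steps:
c(V) = 5 + V**2
z(l, m) = -1 + l*m (z(l, m) = (l*m + 0) - 1 = l*m - 1 = -1 + l*m)
Z(h, k) = 10 + k (Z(h, k) = (-44 + (5 + 7**2)) + k = (-44 + (5 + 49)) + k = (-44 + 54) + k = 10 + k)
(Z(z(-2, -7), 63) + 16762) - 17001 = ((10 + 63) + 16762) - 17001 = (73 + 16762) - 17001 = 16835 - 17001 = -166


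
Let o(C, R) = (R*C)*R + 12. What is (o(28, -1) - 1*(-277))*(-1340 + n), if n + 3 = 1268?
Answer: -23775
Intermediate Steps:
o(C, R) = 12 + C*R² (o(C, R) = (C*R)*R + 12 = C*R² + 12 = 12 + C*R²)
n = 1265 (n = -3 + 1268 = 1265)
(o(28, -1) - 1*(-277))*(-1340 + n) = ((12 + 28*(-1)²) - 1*(-277))*(-1340 + 1265) = ((12 + 28*1) + 277)*(-75) = ((12 + 28) + 277)*(-75) = (40 + 277)*(-75) = 317*(-75) = -23775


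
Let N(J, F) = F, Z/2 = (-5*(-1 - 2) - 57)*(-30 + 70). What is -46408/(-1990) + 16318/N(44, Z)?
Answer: 6172903/334320 ≈ 18.464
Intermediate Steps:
Z = -3360 (Z = 2*((-5*(-1 - 2) - 57)*(-30 + 70)) = 2*((-5*(-3) - 57)*40) = 2*((15 - 57)*40) = 2*(-42*40) = 2*(-1680) = -3360)
-46408/(-1990) + 16318/N(44, Z) = -46408/(-1990) + 16318/(-3360) = -46408*(-1/1990) + 16318*(-1/3360) = 23204/995 - 8159/1680 = 6172903/334320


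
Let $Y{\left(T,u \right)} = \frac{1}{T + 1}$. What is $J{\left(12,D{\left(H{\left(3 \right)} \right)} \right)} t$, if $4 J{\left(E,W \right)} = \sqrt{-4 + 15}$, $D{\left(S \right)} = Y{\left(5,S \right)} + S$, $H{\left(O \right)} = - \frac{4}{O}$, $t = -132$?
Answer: $- 33 \sqrt{11} \approx -109.45$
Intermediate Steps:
$Y{\left(T,u \right)} = \frac{1}{1 + T}$
$D{\left(S \right)} = \frac{1}{6} + S$ ($D{\left(S \right)} = \frac{1}{1 + 5} + S = \frac{1}{6} + S$)
$J{\left(E,W \right)} = \frac{\sqrt{11}}{4}$ ($J{\left(E,W \right)} = \frac{\sqrt{-4 + 15}}{4} = \frac{\sqrt{11}}{4}$)
$J{\left(12,D{\left(H{\left(3 \right)} \right)} \right)} t = \frac{\sqrt{11}}{4} \left(-132\right) = - 33 \sqrt{11}$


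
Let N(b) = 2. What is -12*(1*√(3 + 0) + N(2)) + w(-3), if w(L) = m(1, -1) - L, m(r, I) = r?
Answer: -20 - 12*√3 ≈ -40.785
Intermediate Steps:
w(L) = 1 - L
-12*(1*√(3 + 0) + N(2)) + w(-3) = -12*(1*√(3 + 0) + 2) + (1 - 1*(-3)) = -12*(1*√3 + 2) + (1 + 3) = -12*(√3 + 2) + 4 = -12*(2 + √3) + 4 = (-24 - 12*√3) + 4 = -20 - 12*√3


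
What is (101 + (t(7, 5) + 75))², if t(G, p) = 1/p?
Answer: 776161/25 ≈ 31046.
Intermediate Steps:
(101 + (t(7, 5) + 75))² = (101 + (1/5 + 75))² = (101 + (⅕ + 75))² = (101 + 376/5)² = (881/5)² = 776161/25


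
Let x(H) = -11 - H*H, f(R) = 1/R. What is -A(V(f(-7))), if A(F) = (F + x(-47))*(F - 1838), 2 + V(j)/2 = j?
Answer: -200790720/49 ≈ -4.0978e+6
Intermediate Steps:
x(H) = -11 - H²
V(j) = -4 + 2*j
A(F) = (-2220 + F)*(-1838 + F) (A(F) = (F + (-11 - 1*(-47)²))*(F - 1838) = (F + (-11 - 1*2209))*(-1838 + F) = (F + (-11 - 2209))*(-1838 + F) = (F - 2220)*(-1838 + F) = (-2220 + F)*(-1838 + F))
-A(V(f(-7))) = -(4080360 + (-4 + 2/(-7))² - 4058*(-4 + 2/(-7))) = -(4080360 + (-4 + 2*(-⅐))² - 4058*(-4 + 2*(-⅐))) = -(4080360 + (-4 - 2/7)² - 4058*(-4 - 2/7)) = -(4080360 + (-30/7)² - 4058*(-30/7)) = -(4080360 + 900/49 + 121740/7) = -1*200790720/49 = -200790720/49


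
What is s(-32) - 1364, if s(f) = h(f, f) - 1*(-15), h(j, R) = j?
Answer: -1381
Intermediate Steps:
s(f) = 15 + f (s(f) = f - 1*(-15) = f + 15 = 15 + f)
s(-32) - 1364 = (15 - 32) - 1364 = -17 - 1364 = -1381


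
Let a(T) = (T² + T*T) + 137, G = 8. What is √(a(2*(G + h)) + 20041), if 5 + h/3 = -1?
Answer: √20978 ≈ 144.84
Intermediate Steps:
h = -18 (h = -15 + 3*(-1) = -15 - 3 = -18)
a(T) = 137 + 2*T² (a(T) = (T² + T²) + 137 = 2*T² + 137 = 137 + 2*T²)
√(a(2*(G + h)) + 20041) = √((137 + 2*(2*(8 - 18))²) + 20041) = √((137 + 2*(2*(-10))²) + 20041) = √((137 + 2*(-20)²) + 20041) = √((137 + 2*400) + 20041) = √((137 + 800) + 20041) = √(937 + 20041) = √20978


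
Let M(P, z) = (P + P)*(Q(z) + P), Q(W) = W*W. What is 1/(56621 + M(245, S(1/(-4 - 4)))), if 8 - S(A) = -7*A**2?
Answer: 2048/427815653 ≈ 4.7871e-6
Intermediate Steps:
Q(W) = W**2
S(A) = 8 + 7*A**2 (S(A) = 8 - (-7)*A**2 = 8 + 7*A**2)
M(P, z) = 2*P*(P + z**2) (M(P, z) = (P + P)*(z**2 + P) = (2*P)*(P + z**2) = 2*P*(P + z**2))
1/(56621 + M(245, S(1/(-4 - 4)))) = 1/(56621 + 2*245*(245 + (8 + 7*(1/(-4 - 4))**2)**2)) = 1/(56621 + 2*245*(245 + (8 + 7*(1/(-8))**2)**2)) = 1/(56621 + 2*245*(245 + (8 + 7*(-1/8)**2)**2)) = 1/(56621 + 2*245*(245 + (8 + 7*(1/64))**2)) = 1/(56621 + 2*245*(245 + (8 + 7/64)**2)) = 1/(56621 + 2*245*(245 + (519/64)**2)) = 1/(56621 + 2*245*(245 + 269361/4096)) = 1/(56621 + 2*245*(1272881/4096)) = 1/(56621 + 311855845/2048) = 1/(427815653/2048) = 2048/427815653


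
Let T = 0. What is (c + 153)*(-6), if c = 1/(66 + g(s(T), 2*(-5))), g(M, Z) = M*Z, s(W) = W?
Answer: -10099/11 ≈ -918.09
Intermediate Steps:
c = 1/66 (c = 1/(66 + 0*(2*(-5))) = 1/(66 + 0*(-10)) = 1/(66 + 0) = 1/66 ≈ 0.015152)
(c + 153)*(-6) = (1/66 + 153)*(-6) = (10099/66)*(-6) = -10099/11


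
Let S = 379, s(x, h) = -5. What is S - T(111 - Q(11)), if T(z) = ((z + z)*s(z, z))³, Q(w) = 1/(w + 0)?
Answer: 1815848504449/1331 ≈ 1.3643e+9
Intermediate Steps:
Q(w) = 1/w
T(z) = -1000*z³ (T(z) = ((z + z)*(-5))³ = ((2*z)*(-5))³ = (-10*z)³ = -1000*z³)
S - T(111 - Q(11)) = 379 - (-1000)*(111 - 1/11)³ = 379 - (-1000)*(1220/11)³ = 379 - (-1000)*1815848000/1331 = 379 - 1*(-1815848000000/1331) = 379 + 1815848000000/1331 = 1815848504449/1331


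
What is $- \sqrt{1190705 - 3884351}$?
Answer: $- 3 i \sqrt{299294} \approx - 1641.2 i$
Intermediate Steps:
$- \sqrt{1190705 - 3884351} = - \sqrt{-2693646} = - 3 i \sqrt{299294}$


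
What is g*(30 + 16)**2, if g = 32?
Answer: 67712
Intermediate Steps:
g*(30 + 16)**2 = 32*(30 + 16)**2 = 32*46**2 = 32*2116 = 67712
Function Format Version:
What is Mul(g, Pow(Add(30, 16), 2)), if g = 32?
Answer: 67712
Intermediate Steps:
Mul(g, Pow(Add(30, 16), 2)) = Mul(32, Pow(Add(30, 16), 2)) = Mul(32, Pow(46, 2)) = Mul(32, 2116) = 67712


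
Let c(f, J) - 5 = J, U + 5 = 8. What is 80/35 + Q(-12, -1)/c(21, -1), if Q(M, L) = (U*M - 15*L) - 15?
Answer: -47/7 ≈ -6.7143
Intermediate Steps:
U = 3 (U = -5 + 8 = 3)
Q(M, L) = -15 - 15*L + 3*M (Q(M, L) = (3*M - 15*L) - 15 = (-15*L + 3*M) - 15 = -15 - 15*L + 3*M)
c(f, J) = 5 + J
80/35 + Q(-12, -1)/c(21, -1) = 80/35 + (-15 - 15*(-1) + 3*(-12))/(5 - 1) = 80*(1/35) + (-15 + 15 - 36)/4 = 16/7 - 36*1/4 = 16/7 - 9 = -47/7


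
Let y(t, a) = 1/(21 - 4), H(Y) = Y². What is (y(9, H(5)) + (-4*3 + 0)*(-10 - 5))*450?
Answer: 1377450/17 ≈ 81027.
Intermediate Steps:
y(t, a) = 1/17
(y(9, H(5)) + (-4*3 + 0)*(-10 - 5))*450 = (1/17 + (-4*3 + 0)*(-10 - 5))*450 = (1/17 + (-12 + 0)*(-15))*450 = (1/17 - 12*(-15))*450 = (1/17 + 180)*450 = (3061/17)*450 = 1377450/17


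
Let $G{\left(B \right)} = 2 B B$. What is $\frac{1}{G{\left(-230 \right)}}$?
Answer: $\frac{1}{105800} \approx 9.4518 \cdot 10^{-6}$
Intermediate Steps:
$G{\left(B \right)} = 2 B^{2}$
$\frac{1}{G{\left(-230 \right)}} = \frac{1}{2 \left(-230\right)^{2}} = \frac{1}{2 \cdot 52900} = \frac{1}{105800}$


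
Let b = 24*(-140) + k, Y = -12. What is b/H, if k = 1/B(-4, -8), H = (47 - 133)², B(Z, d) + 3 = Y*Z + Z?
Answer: -137759/303236 ≈ -0.45430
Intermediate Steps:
B(Z, d) = -3 - 11*Z (B(Z, d) = -3 + (-12*Z + Z) = -3 - 11*Z)
H = 7396 (H = (-86)² = 7396)
k = 1/41 (k = 1/(-3 - 11*(-4)) = 1/(-3 + 44) = 1/41 ≈ 0.024390)
b = -137759/41 (b = 24*(-140) + 1/41 = -3360 + 1/41 = -137759/41 ≈ -3360.0)
b/H = -137759/41/7396 = -137759/41*1/7396 = -137759/303236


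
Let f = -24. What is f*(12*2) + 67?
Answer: -509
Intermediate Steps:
f*(12*2) + 67 = -288*2 + 67 = -24*24 + 67 = -576 + 67 = -509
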